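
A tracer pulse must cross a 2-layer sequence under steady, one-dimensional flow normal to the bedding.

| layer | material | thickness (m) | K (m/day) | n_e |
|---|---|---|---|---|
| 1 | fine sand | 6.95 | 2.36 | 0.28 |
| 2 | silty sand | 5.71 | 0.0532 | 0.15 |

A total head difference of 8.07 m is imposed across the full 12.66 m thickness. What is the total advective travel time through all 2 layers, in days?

With flow normal to the layers, continuity requires the same specific discharge q through every layer.
Σ(b_i/K_i) = 6.95/2.36 + 5.71/0.0532 = 110.3 d.
q = Δh / Σ(b_i/K_i) = 8.07 / 110.3 = 0.07318 m/day.
In each layer the seepage velocity is v_i = q/n_i, so the layer transit time is t_i = b_i·n_i / q:
  layer 1 (fine sand): t_1 = 6.95 × 0.28 / 0.07318 = 26.59 d
  layer 2 (silty sand): t_2 = 5.71 × 0.15 / 0.07318 = 11.70 d
Total t = Σ t_i = 38.30 days.

38.3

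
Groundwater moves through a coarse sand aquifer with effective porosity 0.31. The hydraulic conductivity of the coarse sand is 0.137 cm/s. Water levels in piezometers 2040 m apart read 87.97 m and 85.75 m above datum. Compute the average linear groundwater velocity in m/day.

Convert K: 0.137 cm/s × 864 = 118.4 m/day.
Hydraulic gradient i = (87.97 − 85.75) / 2040 = 2.22 / 2040 = 0.001088.
Darcy flux q = K · i = 118.4 × 0.001088 = 0.1288 m/day.
Seepage velocity v = q / n_e = 0.1288 / 0.31 = 0.4155 m/day.

0.416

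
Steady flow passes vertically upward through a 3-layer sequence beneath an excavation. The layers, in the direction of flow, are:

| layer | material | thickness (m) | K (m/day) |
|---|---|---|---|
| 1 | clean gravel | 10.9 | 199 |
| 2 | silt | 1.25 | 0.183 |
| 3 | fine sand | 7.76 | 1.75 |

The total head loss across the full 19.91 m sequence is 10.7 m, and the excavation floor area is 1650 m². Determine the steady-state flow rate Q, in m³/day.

Flow is perpendicular to layering, so the layers act in series and the equivalent K is the thickness-weighted harmonic mean.
Total thickness L = 10.9 + 1.25 + 7.76 = 19.91 m.
Σ(b_i/K_i) = 10.9/199 + 1.25/0.183 + 7.76/1.75 = 11.32 d.
K_eq = L / Σ(b_i/K_i) = 19.91 / 11.32 = 1.759 m/day.
Q = K_eq · A · (Δh/L) = 1.759 × 1650 × (10.7/19.91) = 1560 m³/day.

1560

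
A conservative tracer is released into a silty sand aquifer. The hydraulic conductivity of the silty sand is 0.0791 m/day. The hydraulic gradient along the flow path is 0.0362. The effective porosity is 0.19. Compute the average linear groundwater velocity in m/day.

0.0151

Hydraulic gradient i = 0.0362.
Darcy flux q = K · i = 0.07910 × 0.03620 = 0.002863 m/day.
Seepage velocity v = q / n_e = 0.002863 / 0.19 = 0.01507 m/day.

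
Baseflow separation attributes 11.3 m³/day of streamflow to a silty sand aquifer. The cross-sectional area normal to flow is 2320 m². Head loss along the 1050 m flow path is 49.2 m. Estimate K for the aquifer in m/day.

Hydraulic gradient i = Δh / L = 49.2 / 1050 = 0.04686.
From Q = K·A·i, K = Q / (A·i) = 11.3 / (2320 × 0.04686) = 0.1039 m/day.

0.104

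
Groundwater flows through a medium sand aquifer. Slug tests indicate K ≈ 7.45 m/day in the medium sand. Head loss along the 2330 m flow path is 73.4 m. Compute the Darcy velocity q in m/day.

Hydraulic gradient i = Δh / L = 73.4 / 2330 = 0.03150.
Specific discharge q = K · i = 7.450 × 0.03150 = 0.2347 m/day.

0.235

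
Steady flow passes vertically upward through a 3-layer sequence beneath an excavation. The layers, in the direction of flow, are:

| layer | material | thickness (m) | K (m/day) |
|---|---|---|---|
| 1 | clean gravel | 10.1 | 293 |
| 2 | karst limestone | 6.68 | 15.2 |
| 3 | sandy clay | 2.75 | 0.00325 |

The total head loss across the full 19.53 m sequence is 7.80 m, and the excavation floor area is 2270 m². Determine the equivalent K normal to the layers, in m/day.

Flow is perpendicular to layering, so the layers act in series and the equivalent K is the thickness-weighted harmonic mean.
Total thickness L = 10.1 + 6.68 + 2.75 = 19.53 m.
Σ(b_i/K_i) = 10.1/293 + 6.68/15.2 + 2.75/0.00325 = 846.6 d.
K_eq = L / Σ(b_i/K_i) = 19.53 / 846.6 = 0.02307 m/day.

0.0231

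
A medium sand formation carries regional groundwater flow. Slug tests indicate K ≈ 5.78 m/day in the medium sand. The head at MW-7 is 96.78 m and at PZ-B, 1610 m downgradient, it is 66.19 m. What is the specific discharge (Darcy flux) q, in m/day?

Hydraulic gradient i = (96.78 − 66.19) / 1610 = 30.59 / 1610 = 0.01900.
Specific discharge q = K · i = 5.780 × 0.01900 = 0.1098 m/day.

0.110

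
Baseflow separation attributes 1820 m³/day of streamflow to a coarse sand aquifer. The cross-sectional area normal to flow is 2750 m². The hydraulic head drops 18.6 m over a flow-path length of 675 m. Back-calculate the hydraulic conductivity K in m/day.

Hydraulic gradient i = Δh / L = 18.6 / 675 = 0.02756.
From Q = K·A·i, K = Q / (A·i) = 1820 / (2750 × 0.02756) = 24.02 m/day.

24.0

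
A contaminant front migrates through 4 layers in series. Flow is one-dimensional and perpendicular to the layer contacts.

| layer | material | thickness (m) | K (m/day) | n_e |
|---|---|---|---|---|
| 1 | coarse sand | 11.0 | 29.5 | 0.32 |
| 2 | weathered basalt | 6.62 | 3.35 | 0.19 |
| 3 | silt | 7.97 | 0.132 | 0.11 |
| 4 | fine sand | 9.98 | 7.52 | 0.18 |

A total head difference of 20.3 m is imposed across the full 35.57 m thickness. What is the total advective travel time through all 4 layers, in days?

With flow normal to the layers, continuity requires the same specific discharge q through every layer.
Σ(b_i/K_i) = 11.0/29.5 + 6.62/3.35 + 7.97/0.132 + 9.98/7.52 = 64.05 d.
q = Δh / Σ(b_i/K_i) = 20.3 / 64.05 = 0.3169 m/day.
In each layer the seepage velocity is v_i = q/n_i, so the layer transit time is t_i = b_i·n_i / q:
  layer 1 (coarse sand): t_1 = 11.0 × 0.32 / 0.3169 = 11.11 d
  layer 2 (weathered basalt): t_2 = 6.62 × 0.19 / 0.3169 = 3.969 d
  layer 3 (silt): t_3 = 7.97 × 0.11 / 0.3169 = 2.766 d
  layer 4 (fine sand): t_4 = 9.98 × 0.18 / 0.3169 = 5.668 d
Total t = Σ t_i = 23.51 days.

23.5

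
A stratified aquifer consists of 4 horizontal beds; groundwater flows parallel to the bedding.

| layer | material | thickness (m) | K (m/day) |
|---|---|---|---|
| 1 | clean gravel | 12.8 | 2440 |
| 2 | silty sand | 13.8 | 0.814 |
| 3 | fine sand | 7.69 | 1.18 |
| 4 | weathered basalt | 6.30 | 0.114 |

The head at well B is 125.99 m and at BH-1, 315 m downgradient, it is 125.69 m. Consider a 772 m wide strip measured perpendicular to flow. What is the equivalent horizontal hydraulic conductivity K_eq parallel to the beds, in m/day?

Flow is parallel to layering, so each bed carries its own Darcy discharge and the transmissivities add.
Σ(K_i·b_i) = 2440×12.8 + 0.814×13.8 + 1.18×7.69 + 0.114×6.30 = 31253 m²/day.
Total thickness b = 40.59 m, so K_eq = Σ(K_i·b_i)/b = 770.0 m/day.

770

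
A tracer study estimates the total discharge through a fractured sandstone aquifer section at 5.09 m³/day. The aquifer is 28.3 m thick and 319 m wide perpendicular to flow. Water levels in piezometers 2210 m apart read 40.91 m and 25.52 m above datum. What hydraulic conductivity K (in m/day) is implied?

0.0810

Cross-sectional area A = 319 × 28.3 = 9028 m².
Hydraulic gradient i = (40.91 − 25.52) / 2210 = 15.39 / 2210 = 0.006964.
From Q = K·A·i, K = Q / (A·i) = 5.09 / (9028 × 0.006964) = 0.08096 m/day.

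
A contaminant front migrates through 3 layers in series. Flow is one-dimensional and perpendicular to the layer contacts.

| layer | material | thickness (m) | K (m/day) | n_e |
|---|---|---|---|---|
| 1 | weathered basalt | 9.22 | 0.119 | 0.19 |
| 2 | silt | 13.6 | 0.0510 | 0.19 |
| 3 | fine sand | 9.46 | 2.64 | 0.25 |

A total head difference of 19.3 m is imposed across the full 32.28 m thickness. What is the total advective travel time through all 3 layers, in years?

0.331

With flow normal to the layers, continuity requires the same specific discharge q through every layer.
Σ(b_i/K_i) = 9.22/0.119 + 13.6/0.0510 + 9.46/2.64 = 347.7 d.
q = Δh / Σ(b_i/K_i) = 19.3 / 347.7 = 0.05550 m/day.
In each layer the seepage velocity is v_i = q/n_i, so the layer transit time is t_i = b_i·n_i / q:
  layer 1 (weathered basalt): t_1 = 9.22 × 0.19 / 0.05550 = 31.56 d
  layer 2 (silt): t_2 = 13.6 × 0.19 / 0.05550 = 46.56 d
  layer 3 (fine sand): t_3 = 9.46 × 0.25 / 0.05550 = 42.61 d
Total t = Σ t_i = 120.7 days = 0.3305 years.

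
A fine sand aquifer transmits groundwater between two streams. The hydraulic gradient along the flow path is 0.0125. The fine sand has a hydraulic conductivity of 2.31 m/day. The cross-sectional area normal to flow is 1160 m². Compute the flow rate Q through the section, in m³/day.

33.5

Hydraulic gradient i = 0.0125.
Darcy's law: Q = K · A · i = 2.310 × 1160 × 0.01250 = 33.49 m³/day.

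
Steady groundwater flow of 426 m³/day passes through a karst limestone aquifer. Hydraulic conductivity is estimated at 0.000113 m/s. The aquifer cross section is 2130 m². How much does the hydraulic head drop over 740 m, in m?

15.2

Convert K: 0.000113 m/s × 86400 = 9.763 m/day.
From Q = K·A·i, i = Q / (K·A) = 426 / (9.763 × 2130) = 0.02049.
Head loss Δh = i · L = 0.02049 × 740 = 15.16 m.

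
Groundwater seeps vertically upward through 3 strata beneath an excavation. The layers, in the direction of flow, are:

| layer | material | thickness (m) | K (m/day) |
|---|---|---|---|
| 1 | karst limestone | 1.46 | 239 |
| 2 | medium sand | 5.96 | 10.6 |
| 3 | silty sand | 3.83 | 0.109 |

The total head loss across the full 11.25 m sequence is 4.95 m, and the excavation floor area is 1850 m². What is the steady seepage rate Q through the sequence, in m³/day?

Flow is perpendicular to layering, so the layers act in series and the equivalent K is the thickness-weighted harmonic mean.
Total thickness L = 1.46 + 5.96 + 3.83 = 11.25 m.
Σ(b_i/K_i) = 1.46/239 + 5.96/10.6 + 3.83/0.109 = 35.71 d.
K_eq = L / Σ(b_i/K_i) = 11.25 / 35.71 = 0.3151 m/day.
Q = K_eq · A · (Δh/L) = 0.3151 × 1850 × (4.95/11.25) = 256.5 m³/day.

256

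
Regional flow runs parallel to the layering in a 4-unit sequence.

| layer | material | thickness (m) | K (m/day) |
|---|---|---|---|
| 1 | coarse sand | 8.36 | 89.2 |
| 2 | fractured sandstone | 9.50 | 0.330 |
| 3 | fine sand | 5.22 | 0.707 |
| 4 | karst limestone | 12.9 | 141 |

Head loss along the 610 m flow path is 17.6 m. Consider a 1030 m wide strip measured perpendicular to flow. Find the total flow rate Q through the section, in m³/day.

Flow is parallel to layering, so each bed carries its own Darcy discharge and the transmissivities add.
Σ(K_i·b_i) = 89.2×8.36 + 0.330×9.50 + 0.707×5.22 + 141×12.9 = 2571 m²/day.
Hydraulic gradient i = Δh / L = 17.6 / 610 = 0.02885.
Q = Σ(K_i·b_i) · W · i = 2571 × 1030 × 0.02885 = 76418 m³/day.

76400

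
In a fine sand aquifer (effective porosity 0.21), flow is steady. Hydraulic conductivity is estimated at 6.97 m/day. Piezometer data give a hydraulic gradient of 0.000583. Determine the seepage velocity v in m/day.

0.0194

Hydraulic gradient i = 0.000583.
Darcy flux q = K · i = 6.970 × 0.0005830 = 0.004064 m/day.
Seepage velocity v = q / n_e = 0.004064 / 0.21 = 0.01935 m/day.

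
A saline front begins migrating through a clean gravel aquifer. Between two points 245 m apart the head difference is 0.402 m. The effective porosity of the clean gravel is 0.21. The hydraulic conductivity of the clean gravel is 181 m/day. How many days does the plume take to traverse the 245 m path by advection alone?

Hydraulic gradient i = Δh / L = 0.402 / 245 = 0.001641.
Darcy flux q = K · i = 181.0 × 0.001641 = 0.2970 m/day.
Seepage velocity v = q / n_e = 0.2970 / 0.21 = 1.414 m/day.
Travel time t = L / v = 245 / 1.414 = 173.2 days.

173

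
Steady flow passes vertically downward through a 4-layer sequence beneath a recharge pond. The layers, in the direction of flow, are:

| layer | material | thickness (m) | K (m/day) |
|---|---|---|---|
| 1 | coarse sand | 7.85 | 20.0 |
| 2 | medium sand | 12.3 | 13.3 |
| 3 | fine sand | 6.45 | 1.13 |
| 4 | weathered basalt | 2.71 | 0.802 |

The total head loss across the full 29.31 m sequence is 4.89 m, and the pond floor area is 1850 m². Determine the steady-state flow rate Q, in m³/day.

Flow is perpendicular to layering, so the layers act in series and the equivalent K is the thickness-weighted harmonic mean.
Total thickness L = 7.85 + 12.3 + 6.45 + 2.71 = 29.31 m.
Σ(b_i/K_i) = 7.85/20.0 + 12.3/13.3 + 6.45/1.13 + 2.71/0.802 = 10.40 d.
K_eq = L / Σ(b_i/K_i) = 29.31 / 10.40 = 2.817 m/day.
Q = K_eq · A · (Δh/L) = 2.817 × 1850 × (4.89/29.31) = 869.5 m³/day.

869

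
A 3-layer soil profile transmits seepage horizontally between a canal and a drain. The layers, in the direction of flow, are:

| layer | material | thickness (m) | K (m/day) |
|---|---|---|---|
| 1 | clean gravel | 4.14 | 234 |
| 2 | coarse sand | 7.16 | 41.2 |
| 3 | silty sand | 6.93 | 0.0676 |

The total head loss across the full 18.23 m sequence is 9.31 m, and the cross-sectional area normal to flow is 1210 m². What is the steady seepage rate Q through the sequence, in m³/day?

Flow is perpendicular to layering, so the layers act in series and the equivalent K is the thickness-weighted harmonic mean.
Total thickness L = 4.14 + 7.16 + 6.93 = 18.23 m.
Σ(b_i/K_i) = 4.14/234 + 7.16/41.2 + 6.93/0.0676 = 102.7 d.
K_eq = L / Σ(b_i/K_i) = 18.23 / 102.7 = 0.1775 m/day.
Q = K_eq · A · (Δh/L) = 0.1775 × 1210 × (9.31/18.23) = 109.7 m³/day.

110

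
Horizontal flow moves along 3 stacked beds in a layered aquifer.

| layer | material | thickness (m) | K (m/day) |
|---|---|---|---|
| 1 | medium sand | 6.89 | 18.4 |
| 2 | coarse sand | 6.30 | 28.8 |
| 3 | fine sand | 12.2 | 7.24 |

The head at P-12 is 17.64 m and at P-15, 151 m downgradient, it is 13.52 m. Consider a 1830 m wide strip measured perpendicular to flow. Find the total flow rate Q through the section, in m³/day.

19800

Flow is parallel to layering, so each bed carries its own Darcy discharge and the transmissivities add.
Σ(K_i·b_i) = 18.4×6.89 + 28.8×6.30 + 7.24×12.2 = 396.5 m²/day.
Hydraulic gradient i = (17.64 − 13.52) / 151 = 4.12 / 151 = 0.02728.
Q = Σ(K_i·b_i) · W · i = 396.5 × 1830 × 0.02728 = 19800 m³/day.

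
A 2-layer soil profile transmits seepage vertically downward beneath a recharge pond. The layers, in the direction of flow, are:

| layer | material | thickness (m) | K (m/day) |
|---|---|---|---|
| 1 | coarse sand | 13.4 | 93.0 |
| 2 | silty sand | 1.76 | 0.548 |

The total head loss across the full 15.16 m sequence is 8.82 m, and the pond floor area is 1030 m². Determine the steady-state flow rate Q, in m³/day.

Flow is perpendicular to layering, so the layers act in series and the equivalent K is the thickness-weighted harmonic mean.
Total thickness L = 13.4 + 1.76 = 15.16 m.
Σ(b_i/K_i) = 13.4/93.0 + 1.76/0.548 = 3.356 d.
K_eq = L / Σ(b_i/K_i) = 15.16 / 3.356 = 4.518 m/day.
Q = K_eq · A · (Δh/L) = 4.518 × 1030 × (8.82/15.16) = 2707 m³/day.

2710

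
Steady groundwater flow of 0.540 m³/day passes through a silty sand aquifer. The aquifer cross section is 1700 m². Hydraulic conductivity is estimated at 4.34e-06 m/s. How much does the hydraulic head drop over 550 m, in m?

Convert K: 4.34e-06 m/s × 86400 = 0.3750 m/day.
From Q = K·A·i, i = Q / (K·A) = 0.540 / (0.3750 × 1700) = 0.0008471.
Head loss Δh = i · L = 0.0008471 × 550 = 0.4659 m.

0.466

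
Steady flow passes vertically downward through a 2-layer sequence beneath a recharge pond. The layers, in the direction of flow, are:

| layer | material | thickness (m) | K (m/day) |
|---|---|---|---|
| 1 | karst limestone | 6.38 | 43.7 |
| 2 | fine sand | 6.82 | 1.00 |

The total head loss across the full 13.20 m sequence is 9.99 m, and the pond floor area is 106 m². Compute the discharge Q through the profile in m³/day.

Flow is perpendicular to layering, so the layers act in series and the equivalent K is the thickness-weighted harmonic mean.
Total thickness L = 6.38 + 6.82 = 13.20 m.
Σ(b_i/K_i) = 6.38/43.7 + 6.82/1.00 = 6.966 d.
K_eq = L / Σ(b_i/K_i) = 13.20 / 6.966 = 1.895 m/day.
Q = K_eq · A · (Δh/L) = 1.895 × 106 × (9.99/13.20) = 152.0 m³/day.

152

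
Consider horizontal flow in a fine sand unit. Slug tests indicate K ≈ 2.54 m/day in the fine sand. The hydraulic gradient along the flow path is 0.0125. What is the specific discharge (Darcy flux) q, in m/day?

0.0318

Hydraulic gradient i = 0.0125.
Specific discharge q = K · i = 2.540 × 0.01250 = 0.03175 m/day.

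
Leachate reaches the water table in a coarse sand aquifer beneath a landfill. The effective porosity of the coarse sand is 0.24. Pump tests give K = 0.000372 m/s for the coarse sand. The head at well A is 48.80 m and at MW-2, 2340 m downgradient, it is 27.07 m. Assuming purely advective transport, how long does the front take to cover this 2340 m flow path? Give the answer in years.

5.15

Convert K: 0.000372 m/s × 86400 = 32.14 m/day.
Hydraulic gradient i = (48.80 − 27.07) / 2340 = 21.73 / 2340 = 0.009286.
Darcy flux q = K · i = 32.14 × 0.009286 = 0.2985 m/day.
Seepage velocity v = q / n_e = 0.2985 / 0.24 = 1.244 m/day.
Travel time t = L / v = 2340 / 1.244 = 1882 days = 5.152 years.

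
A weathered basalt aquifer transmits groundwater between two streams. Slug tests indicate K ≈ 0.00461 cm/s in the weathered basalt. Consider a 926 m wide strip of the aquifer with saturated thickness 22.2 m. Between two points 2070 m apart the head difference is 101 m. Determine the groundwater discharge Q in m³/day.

Convert K: 0.00461 cm/s × 864 = 3.983 m/day.
Cross-sectional area A = 926 × 22.2 = 20557 m².
Hydraulic gradient i = Δh / L = 101 / 2070 = 0.04879.
Darcy's law: Q = K · A · i = 3.983 × 20557 × 0.04879 = 3995 m³/day.

4000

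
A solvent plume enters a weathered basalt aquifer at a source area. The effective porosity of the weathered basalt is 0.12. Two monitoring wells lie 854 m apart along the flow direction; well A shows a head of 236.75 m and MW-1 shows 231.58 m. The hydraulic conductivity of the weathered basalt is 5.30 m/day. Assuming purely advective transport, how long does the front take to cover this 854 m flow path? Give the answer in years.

Hydraulic gradient i = (236.75 − 231.58) / 854 = 5.17 / 854 = 0.006054.
Darcy flux q = K · i = 5.300 × 0.006054 = 0.03209 m/day.
Seepage velocity v = q / n_e = 0.03209 / 0.12 = 0.2674 m/day.
Travel time t = L / v = 854 / 0.2674 = 3194 days = 8.745 years.

8.74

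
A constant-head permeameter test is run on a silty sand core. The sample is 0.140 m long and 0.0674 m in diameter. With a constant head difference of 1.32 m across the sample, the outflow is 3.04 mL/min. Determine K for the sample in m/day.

Cross-sectional area A = π·(d/2)² = π × (0.0674/2)² = 0.003568 m².
Convert discharge: 3.04 mL/min = 5.067e-08 m³/s.
Darcy's law rearranged: K = Q·L / (A·Δh) = 5.067e-08 × 0.140 / (0.003568 × 1.32) = 1.506e-06 m/s = 0.1301 m/day.

0.130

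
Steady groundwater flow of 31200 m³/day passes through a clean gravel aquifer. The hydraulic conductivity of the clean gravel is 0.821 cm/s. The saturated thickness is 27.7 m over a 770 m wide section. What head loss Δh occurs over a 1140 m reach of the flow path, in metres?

Convert K: 0.821 cm/s × 864 = 709.3 m/day.
Cross-sectional area A = 770 × 27.7 = 21329 m².
From Q = K·A·i, i = Q / (K·A) = 31200 / (709.3 × 21329) = 0.002062.
Head loss Δh = i · L = 0.002062 × 1140 = 2.351 m.

2.35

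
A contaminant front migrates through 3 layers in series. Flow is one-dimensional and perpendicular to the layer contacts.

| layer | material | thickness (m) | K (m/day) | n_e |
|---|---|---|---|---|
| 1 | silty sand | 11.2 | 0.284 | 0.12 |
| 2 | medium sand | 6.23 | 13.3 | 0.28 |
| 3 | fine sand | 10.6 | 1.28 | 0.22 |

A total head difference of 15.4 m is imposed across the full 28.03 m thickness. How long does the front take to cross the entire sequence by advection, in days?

17.0

With flow normal to the layers, continuity requires the same specific discharge q through every layer.
Σ(b_i/K_i) = 11.2/0.284 + 6.23/13.3 + 10.6/1.28 = 48.19 d.
q = Δh / Σ(b_i/K_i) = 15.4 / 48.19 = 0.3196 m/day.
In each layer the seepage velocity is v_i = q/n_i, so the layer transit time is t_i = b_i·n_i / q:
  layer 1 (silty sand): t_1 = 11.2 × 0.12 / 0.3196 = 4.205 d
  layer 2 (medium sand): t_2 = 6.23 × 0.28 / 0.3196 = 5.458 d
  layer 3 (fine sand): t_3 = 10.6 × 0.22 / 0.3196 = 7.297 d
Total t = Σ t_i = 16.96 days.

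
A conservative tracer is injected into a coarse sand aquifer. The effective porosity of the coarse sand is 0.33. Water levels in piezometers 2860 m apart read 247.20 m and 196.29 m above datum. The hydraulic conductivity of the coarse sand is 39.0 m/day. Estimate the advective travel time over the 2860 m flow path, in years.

3.72

Hydraulic gradient i = (247.20 − 196.29) / 2860 = 50.91 / 2860 = 0.01780.
Darcy flux q = K · i = 39.00 × 0.01780 = 0.6942 m/day.
Seepage velocity v = q / n_e = 0.6942 / 0.33 = 2.104 m/day.
Travel time t = L / v = 2860 / 2.104 = 1359 days = 3.722 years.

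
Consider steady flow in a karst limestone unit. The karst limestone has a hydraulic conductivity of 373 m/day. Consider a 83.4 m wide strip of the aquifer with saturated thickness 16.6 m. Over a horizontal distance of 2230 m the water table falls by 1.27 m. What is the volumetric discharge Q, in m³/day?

294

Cross-sectional area A = 83.4 × 16.6 = 1384 m².
Hydraulic gradient i = Δh / L = 1.27 / 2230 = 0.0005695.
Darcy's law: Q = K · A · i = 373.0 × 1384 × 0.0005695 = 294.1 m³/day.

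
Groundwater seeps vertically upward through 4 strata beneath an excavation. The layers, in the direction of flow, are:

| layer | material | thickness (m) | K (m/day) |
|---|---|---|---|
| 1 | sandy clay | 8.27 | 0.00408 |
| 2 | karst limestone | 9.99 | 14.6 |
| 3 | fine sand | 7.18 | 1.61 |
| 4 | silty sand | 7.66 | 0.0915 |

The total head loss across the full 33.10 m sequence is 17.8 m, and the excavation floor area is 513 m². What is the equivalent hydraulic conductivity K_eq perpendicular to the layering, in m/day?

Flow is perpendicular to layering, so the layers act in series and the equivalent K is the thickness-weighted harmonic mean.
Total thickness L = 8.27 + 9.99 + 7.18 + 7.66 = 33.10 m.
Σ(b_i/K_i) = 8.27/0.00408 + 9.99/14.6 + 7.18/1.61 + 7.66/0.0915 = 2116 d.
K_eq = L / Σ(b_i/K_i) = 33.10 / 2116 = 0.01564 m/day.

0.0156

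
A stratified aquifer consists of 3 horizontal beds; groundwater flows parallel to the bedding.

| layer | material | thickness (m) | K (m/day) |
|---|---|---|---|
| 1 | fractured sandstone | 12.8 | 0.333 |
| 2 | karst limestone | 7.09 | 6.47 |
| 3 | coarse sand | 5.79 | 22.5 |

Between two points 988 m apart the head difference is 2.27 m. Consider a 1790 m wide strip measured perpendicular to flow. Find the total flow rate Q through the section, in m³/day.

Flow is parallel to layering, so each bed carries its own Darcy discharge and the transmissivities add.
Σ(K_i·b_i) = 0.333×12.8 + 6.47×7.09 + 22.5×5.79 = 180.4 m²/day.
Hydraulic gradient i = Δh / L = 2.27 / 988 = 0.002298.
Q = Σ(K_i·b_i) · W · i = 180.4 × 1790 × 0.002298 = 742.0 m³/day.

742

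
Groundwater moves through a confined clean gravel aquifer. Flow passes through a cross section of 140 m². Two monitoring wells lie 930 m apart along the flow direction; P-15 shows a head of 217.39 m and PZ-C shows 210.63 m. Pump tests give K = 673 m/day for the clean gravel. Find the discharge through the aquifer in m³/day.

685

Hydraulic gradient i = (217.39 − 210.63) / 930 = 6.76 / 930 = 0.007269.
Darcy's law: Q = K · A · i = 673.0 × 140.0 × 0.007269 = 684.9 m³/day.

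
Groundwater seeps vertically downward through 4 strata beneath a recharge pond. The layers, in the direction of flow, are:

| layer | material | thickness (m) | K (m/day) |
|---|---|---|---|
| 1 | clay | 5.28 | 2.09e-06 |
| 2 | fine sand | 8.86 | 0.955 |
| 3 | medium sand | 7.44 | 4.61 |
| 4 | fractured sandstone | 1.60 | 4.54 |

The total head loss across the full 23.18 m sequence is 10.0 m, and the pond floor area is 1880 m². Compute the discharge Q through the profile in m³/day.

Flow is perpendicular to layering, so the layers act in series and the equivalent K is the thickness-weighted harmonic mean.
Total thickness L = 5.28 + 8.86 + 7.44 + 1.60 = 23.18 m.
Σ(b_i/K_i) = 5.28/2.09e-06 + 8.86/0.955 + 7.44/4.61 + 1.60/4.54 = 2.526e+06 d.
K_eq = L / Σ(b_i/K_i) = 23.18 / 2.526e+06 = 9.175e-06 m/day.
Q = K_eq · A · (Δh/L) = 9.175e-06 × 1880 × (10.0/23.18) = 0.007442 m³/day.

0.00744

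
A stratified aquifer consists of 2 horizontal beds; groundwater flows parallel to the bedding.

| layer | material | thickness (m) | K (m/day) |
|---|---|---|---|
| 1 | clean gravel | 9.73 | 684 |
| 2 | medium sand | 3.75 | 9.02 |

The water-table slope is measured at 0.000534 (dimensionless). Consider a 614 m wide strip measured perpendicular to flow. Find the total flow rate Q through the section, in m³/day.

2190

Flow is parallel to layering, so each bed carries its own Darcy discharge and the transmissivities add.
Σ(K_i·b_i) = 684×9.73 + 9.02×3.75 = 6689 m²/day.
Hydraulic gradient i = 0.000534.
Q = Σ(K_i·b_i) · W · i = 6689 × 614 × 0.0005340 = 2193 m³/day.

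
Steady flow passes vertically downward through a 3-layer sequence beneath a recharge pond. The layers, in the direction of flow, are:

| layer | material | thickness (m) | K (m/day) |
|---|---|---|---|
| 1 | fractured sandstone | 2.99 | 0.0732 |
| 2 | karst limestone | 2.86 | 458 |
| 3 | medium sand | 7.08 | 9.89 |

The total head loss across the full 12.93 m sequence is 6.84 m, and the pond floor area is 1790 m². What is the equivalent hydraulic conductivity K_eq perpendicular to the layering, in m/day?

Flow is perpendicular to layering, so the layers act in series and the equivalent K is the thickness-weighted harmonic mean.
Total thickness L = 2.99 + 2.86 + 7.08 = 12.93 m.
Σ(b_i/K_i) = 2.99/0.0732 + 2.86/458 + 7.08/9.89 = 41.57 d.
K_eq = L / Σ(b_i/K_i) = 12.93 / 41.57 = 0.3110 m/day.

0.311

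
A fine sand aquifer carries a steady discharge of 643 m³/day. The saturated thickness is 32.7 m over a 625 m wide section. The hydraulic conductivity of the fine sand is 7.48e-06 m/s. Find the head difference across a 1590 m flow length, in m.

Convert K: 7.48e-06 m/s × 86400 = 0.6463 m/day.
Cross-sectional area A = 625 × 32.7 = 20438 m².
From Q = K·A·i, i = Q / (K·A) = 643 / (0.6463 × 20438) = 0.04868.
Head loss Δh = i · L = 0.04868 × 1590 = 77.40 m.

77.4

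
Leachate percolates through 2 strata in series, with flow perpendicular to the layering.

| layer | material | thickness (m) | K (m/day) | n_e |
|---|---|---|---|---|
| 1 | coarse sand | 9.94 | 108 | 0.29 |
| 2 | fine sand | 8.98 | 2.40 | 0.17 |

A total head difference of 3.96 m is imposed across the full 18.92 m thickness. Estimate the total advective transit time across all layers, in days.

4.27

With flow normal to the layers, continuity requires the same specific discharge q through every layer.
Σ(b_i/K_i) = 9.94/108 + 8.98/2.40 = 3.834 d.
q = Δh / Σ(b_i/K_i) = 3.96 / 3.834 = 1.033 m/day.
In each layer the seepage velocity is v_i = q/n_i, so the layer transit time is t_i = b_i·n_i / q:
  layer 1 (coarse sand): t_1 = 9.94 × 0.29 / 1.033 = 2.791 d
  layer 2 (fine sand): t_2 = 8.98 × 0.17 / 1.033 = 1.478 d
Total t = Σ t_i = 4.269 days.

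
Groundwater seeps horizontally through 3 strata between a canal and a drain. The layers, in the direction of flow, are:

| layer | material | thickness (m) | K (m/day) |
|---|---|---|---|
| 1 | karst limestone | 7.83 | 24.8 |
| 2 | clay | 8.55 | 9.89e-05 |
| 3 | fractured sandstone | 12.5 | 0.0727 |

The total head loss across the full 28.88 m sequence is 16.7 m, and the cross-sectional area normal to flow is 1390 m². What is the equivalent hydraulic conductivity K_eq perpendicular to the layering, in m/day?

0.000333

Flow is perpendicular to layering, so the layers act in series and the equivalent K is the thickness-weighted harmonic mean.
Total thickness L = 7.83 + 8.55 + 12.5 = 28.88 m.
Σ(b_i/K_i) = 7.83/24.8 + 8.55/9.89e-05 + 12.5/0.0727 = 86623 d.
K_eq = L / Σ(b_i/K_i) = 28.88 / 86623 = 0.0003334 m/day.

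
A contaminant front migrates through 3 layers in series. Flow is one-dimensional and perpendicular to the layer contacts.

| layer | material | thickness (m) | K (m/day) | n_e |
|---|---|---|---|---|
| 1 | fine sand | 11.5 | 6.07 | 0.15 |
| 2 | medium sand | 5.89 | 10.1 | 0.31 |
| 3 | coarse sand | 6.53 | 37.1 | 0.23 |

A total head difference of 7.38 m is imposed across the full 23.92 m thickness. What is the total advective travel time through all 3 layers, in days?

With flow normal to the layers, continuity requires the same specific discharge q through every layer.
Σ(b_i/K_i) = 11.5/6.07 + 5.89/10.1 + 6.53/37.1 = 2.654 d.
q = Δh / Σ(b_i/K_i) = 7.38 / 2.654 = 2.781 m/day.
In each layer the seepage velocity is v_i = q/n_i, so the layer transit time is t_i = b_i·n_i / q:
  layer 1 (fine sand): t_1 = 11.5 × 0.15 / 2.781 = 0.6203 d
  layer 2 (medium sand): t_2 = 5.89 × 0.31 / 2.781 = 0.6566 d
  layer 3 (coarse sand): t_3 = 6.53 × 0.23 / 2.781 = 0.5401 d
Total t = Σ t_i = 1.817 days.

1.82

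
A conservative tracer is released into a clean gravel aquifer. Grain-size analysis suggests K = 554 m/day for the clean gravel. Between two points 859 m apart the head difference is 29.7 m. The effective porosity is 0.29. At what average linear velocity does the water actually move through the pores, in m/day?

Hydraulic gradient i = Δh / L = 29.7 / 859 = 0.03458.
Darcy flux q = K · i = 554.0 × 0.03458 = 19.15 m/day.
Seepage velocity v = q / n_e = 19.15 / 0.29 = 66.05 m/day.

66.1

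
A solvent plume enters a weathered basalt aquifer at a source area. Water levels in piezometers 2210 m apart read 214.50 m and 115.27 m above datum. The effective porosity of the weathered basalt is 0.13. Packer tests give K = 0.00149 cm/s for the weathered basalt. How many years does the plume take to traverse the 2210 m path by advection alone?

13.6

Convert K: 0.00149 cm/s × 864 = 1.287 m/day.
Hydraulic gradient i = (214.50 − 115.27) / 2210 = 99.23 / 2210 = 0.04490.
Darcy flux q = K · i = 1.287 × 0.04490 = 0.05780 m/day.
Seepage velocity v = q / n_e = 0.05780 / 0.13 = 0.4446 m/day.
Travel time t = L / v = 2210 / 0.4446 = 4970 days = 13.61 years.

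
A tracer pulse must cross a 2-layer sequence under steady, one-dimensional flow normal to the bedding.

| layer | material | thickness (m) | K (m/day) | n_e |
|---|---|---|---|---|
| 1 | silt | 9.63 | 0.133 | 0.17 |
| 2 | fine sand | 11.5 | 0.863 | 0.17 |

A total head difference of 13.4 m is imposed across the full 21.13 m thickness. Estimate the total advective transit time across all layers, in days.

23.0

With flow normal to the layers, continuity requires the same specific discharge q through every layer.
Σ(b_i/K_i) = 9.63/0.133 + 11.5/0.863 = 85.73 d.
q = Δh / Σ(b_i/K_i) = 13.4 / 85.73 = 0.1563 m/day.
In each layer the seepage velocity is v_i = q/n_i, so the layer transit time is t_i = b_i·n_i / q:
  layer 1 (silt): t_1 = 9.63 × 0.17 / 0.1563 = 10.47 d
  layer 2 (fine sand): t_2 = 11.5 × 0.17 / 0.1563 = 12.51 d
Total t = Σ t_i = 22.98 days.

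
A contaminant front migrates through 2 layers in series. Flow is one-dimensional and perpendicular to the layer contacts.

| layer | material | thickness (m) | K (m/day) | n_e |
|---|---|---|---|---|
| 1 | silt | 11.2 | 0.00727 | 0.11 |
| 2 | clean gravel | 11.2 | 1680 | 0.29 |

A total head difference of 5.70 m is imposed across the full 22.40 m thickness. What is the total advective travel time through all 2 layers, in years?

3.32

With flow normal to the layers, continuity requires the same specific discharge q through every layer.
Σ(b_i/K_i) = 11.2/0.00727 + 11.2/1680 = 1541 d.
q = Δh / Σ(b_i/K_i) = 5.70 / 1541 = 0.003700 m/day.
In each layer the seepage velocity is v_i = q/n_i, so the layer transit time is t_i = b_i·n_i / q:
  layer 1 (silt): t_1 = 11.2 × 0.11 / 0.003700 = 333.0 d
  layer 2 (clean gravel): t_2 = 11.2 × 0.29 / 0.003700 = 877.9 d
Total t = Σ t_i = 1211 days = 3.315 years.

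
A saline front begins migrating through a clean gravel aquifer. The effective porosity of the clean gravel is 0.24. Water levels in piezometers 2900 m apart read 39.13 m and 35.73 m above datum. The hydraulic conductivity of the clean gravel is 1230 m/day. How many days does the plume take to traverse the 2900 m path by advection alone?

Hydraulic gradient i = (39.13 − 35.73) / 2900 = 3.4 / 2900 = 0.001172.
Darcy flux q = K · i = 1230 × 0.001172 = 1.442 m/day.
Seepage velocity v = q / n_e = 1.442 / 0.24 = 6.009 m/day.
Travel time t = L / v = 2900 / 6.009 = 482.6 days.

483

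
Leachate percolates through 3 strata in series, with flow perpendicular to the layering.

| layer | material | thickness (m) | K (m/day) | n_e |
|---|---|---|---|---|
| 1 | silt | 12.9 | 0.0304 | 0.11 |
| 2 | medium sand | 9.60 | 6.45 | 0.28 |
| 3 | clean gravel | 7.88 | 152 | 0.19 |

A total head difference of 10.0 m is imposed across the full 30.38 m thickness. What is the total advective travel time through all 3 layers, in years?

With flow normal to the layers, continuity requires the same specific discharge q through every layer.
Σ(b_i/K_i) = 12.9/0.0304 + 9.60/6.45 + 7.88/152 = 425.9 d.
q = Δh / Σ(b_i/K_i) = 10.0 / 425.9 = 0.02348 m/day.
In each layer the seepage velocity is v_i = q/n_i, so the layer transit time is t_i = b_i·n_i / q:
  layer 1 (silt): t_1 = 12.9 × 0.11 / 0.02348 = 60.43 d
  layer 2 (medium sand): t_2 = 9.60 × 0.28 / 0.02348 = 114.5 d
  layer 3 (clean gravel): t_3 = 7.88 × 0.19 / 0.02348 = 63.76 d
Total t = Σ t_i = 238.7 days = 0.6535 years.

0.653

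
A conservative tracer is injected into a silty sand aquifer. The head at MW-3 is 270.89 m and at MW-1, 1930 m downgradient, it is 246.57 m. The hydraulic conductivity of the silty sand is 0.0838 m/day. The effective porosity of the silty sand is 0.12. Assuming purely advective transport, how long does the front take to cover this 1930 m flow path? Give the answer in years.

600

Hydraulic gradient i = (270.89 − 246.57) / 1930 = 24.32 / 1930 = 0.01260.
Darcy flux q = K · i = 0.08380 × 0.01260 = 0.001056 m/day.
Seepage velocity v = q / n_e = 0.001056 / 0.12 = 0.008800 m/day.
Travel time t = L / v = 1930 / 0.008800 = 2.193e+05 days = 600.5 years.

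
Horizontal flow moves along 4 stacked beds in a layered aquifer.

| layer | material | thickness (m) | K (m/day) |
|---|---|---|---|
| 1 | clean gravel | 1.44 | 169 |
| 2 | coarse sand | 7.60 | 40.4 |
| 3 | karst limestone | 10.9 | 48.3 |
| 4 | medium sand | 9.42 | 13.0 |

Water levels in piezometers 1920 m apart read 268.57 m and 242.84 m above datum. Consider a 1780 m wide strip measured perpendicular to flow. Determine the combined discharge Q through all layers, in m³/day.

Flow is parallel to layering, so each bed carries its own Darcy discharge and the transmissivities add.
Σ(K_i·b_i) = 169×1.44 + 40.4×7.60 + 48.3×10.9 + 13.0×9.42 = 1199 m²/day.
Hydraulic gradient i = (268.57 − 242.84) / 1920 = 25.73 / 1920 = 0.01340.
Q = Σ(K_i·b_i) · W · i = 1199 × 1780 × 0.01340 = 28609 m³/day.

28600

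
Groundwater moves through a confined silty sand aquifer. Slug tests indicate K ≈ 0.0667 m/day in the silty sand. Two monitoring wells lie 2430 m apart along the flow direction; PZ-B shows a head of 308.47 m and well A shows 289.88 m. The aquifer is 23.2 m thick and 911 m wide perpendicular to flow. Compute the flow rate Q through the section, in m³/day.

Cross-sectional area A = 911 × 23.2 = 21135 m².
Hydraulic gradient i = (308.47 − 289.88) / 2430 = 18.59 / 2430 = 0.007650.
Darcy's law: Q = K · A · i = 0.06670 × 21135 × 0.007650 = 10.78 m³/day.

10.8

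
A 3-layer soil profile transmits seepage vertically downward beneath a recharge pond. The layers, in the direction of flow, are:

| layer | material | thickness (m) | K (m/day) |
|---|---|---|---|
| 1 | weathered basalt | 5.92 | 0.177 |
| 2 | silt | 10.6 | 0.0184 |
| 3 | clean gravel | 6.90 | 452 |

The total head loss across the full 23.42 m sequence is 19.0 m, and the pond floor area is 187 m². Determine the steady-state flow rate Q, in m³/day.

5.83

Flow is perpendicular to layering, so the layers act in series and the equivalent K is the thickness-weighted harmonic mean.
Total thickness L = 5.92 + 10.6 + 6.90 = 23.42 m.
Σ(b_i/K_i) = 5.92/0.177 + 10.6/0.0184 + 6.90/452 = 609.5 d.
K_eq = L / Σ(b_i/K_i) = 23.42 / 609.5 = 0.03842 m/day.
Q = K_eq · A · (Δh/L) = 0.03842 × 187 × (19.0/23.42) = 5.829 m³/day.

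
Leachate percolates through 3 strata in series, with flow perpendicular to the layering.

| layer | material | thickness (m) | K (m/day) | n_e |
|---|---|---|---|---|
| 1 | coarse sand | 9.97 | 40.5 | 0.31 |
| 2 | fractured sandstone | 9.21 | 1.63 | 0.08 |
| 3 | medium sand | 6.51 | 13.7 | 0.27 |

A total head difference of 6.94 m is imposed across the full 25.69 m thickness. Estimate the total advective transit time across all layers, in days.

5.13

With flow normal to the layers, continuity requires the same specific discharge q through every layer.
Σ(b_i/K_i) = 9.97/40.5 + 9.21/1.63 + 6.51/13.7 = 6.372 d.
q = Δh / Σ(b_i/K_i) = 6.94 / 6.372 = 1.089 m/day.
In each layer the seepage velocity is v_i = q/n_i, so the layer transit time is t_i = b_i·n_i / q:
  layer 1 (coarse sand): t_1 = 9.97 × 0.31 / 1.089 = 2.838 d
  layer 2 (fractured sandstone): t_2 = 9.21 × 0.08 / 1.089 = 0.6765 d
  layer 3 (medium sand): t_3 = 6.51 × 0.27 / 1.089 = 1.614 d
Total t = Σ t_i = 5.128 days.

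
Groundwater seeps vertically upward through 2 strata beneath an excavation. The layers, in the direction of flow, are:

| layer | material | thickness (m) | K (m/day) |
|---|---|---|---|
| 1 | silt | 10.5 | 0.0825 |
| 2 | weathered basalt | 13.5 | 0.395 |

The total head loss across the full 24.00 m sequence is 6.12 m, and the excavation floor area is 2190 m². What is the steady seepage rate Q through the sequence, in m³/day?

Flow is perpendicular to layering, so the layers act in series and the equivalent K is the thickness-weighted harmonic mean.
Total thickness L = 10.5 + 13.5 = 24.00 m.
Σ(b_i/K_i) = 10.5/0.0825 + 13.5/0.395 = 161.4 d.
K_eq = L / Σ(b_i/K_i) = 24.00 / 161.4 = 0.1487 m/day.
Q = K_eq · A · (Δh/L) = 0.1487 × 2190 × (6.12/24.00) = 83.02 m³/day.

83.0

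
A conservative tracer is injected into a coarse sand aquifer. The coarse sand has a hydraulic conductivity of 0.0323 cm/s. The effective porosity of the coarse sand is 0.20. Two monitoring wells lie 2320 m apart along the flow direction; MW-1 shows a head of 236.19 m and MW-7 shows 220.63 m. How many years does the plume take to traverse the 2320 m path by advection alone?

Convert K: 0.0323 cm/s × 864 = 27.91 m/day.
Hydraulic gradient i = (236.19 − 220.63) / 2320 = 15.56 / 2320 = 0.006707.
Darcy flux q = K · i = 27.91 × 0.006707 = 0.1872 m/day.
Seepage velocity v = q / n_e = 0.1872 / 0.20 = 0.9359 m/day.
Travel time t = L / v = 2320 / 0.9359 = 2479 days = 6.787 years.

6.79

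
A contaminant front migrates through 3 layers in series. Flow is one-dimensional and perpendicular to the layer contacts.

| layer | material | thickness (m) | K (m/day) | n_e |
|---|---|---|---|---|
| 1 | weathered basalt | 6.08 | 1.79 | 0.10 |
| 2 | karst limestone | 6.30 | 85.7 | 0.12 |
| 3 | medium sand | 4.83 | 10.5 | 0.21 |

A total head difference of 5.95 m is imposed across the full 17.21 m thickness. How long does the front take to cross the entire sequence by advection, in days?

With flow normal to the layers, continuity requires the same specific discharge q through every layer.
Σ(b_i/K_i) = 6.08/1.79 + 6.30/85.7 + 4.83/10.5 = 3.930 d.
q = Δh / Σ(b_i/K_i) = 5.95 / 3.930 = 1.514 m/day.
In each layer the seepage velocity is v_i = q/n_i, so the layer transit time is t_i = b_i·n_i / q:
  layer 1 (weathered basalt): t_1 = 6.08 × 0.10 / 1.514 = 0.4016 d
  layer 2 (karst limestone): t_2 = 6.30 × 0.12 / 1.514 = 0.4994 d
  layer 3 (medium sand): t_3 = 4.83 × 0.21 / 1.514 = 0.6700 d
Total t = Σ t_i = 1.571 days.

1.57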